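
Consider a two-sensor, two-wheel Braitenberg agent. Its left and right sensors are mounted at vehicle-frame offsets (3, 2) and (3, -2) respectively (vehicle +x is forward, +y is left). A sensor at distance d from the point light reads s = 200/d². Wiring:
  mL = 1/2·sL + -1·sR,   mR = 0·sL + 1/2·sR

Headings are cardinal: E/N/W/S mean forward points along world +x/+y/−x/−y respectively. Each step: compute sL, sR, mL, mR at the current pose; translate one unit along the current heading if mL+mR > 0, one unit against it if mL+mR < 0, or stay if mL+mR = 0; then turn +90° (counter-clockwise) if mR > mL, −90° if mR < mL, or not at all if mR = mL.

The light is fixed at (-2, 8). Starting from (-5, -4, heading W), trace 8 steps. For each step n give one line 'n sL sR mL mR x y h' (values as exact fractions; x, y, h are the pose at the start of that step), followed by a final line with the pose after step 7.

0 25/29 25/17 -1025/986 25/34 -5 -4 W
1 8/9 200/241 -836/2169 100/241 -4 -4 S
2 100/61 100/113 -450/6893 50/113 -4 -5 E
3 200/109 200/101 -11700/11009 100/101 -3 -5 N
4 25/34 5/4 -15/17 5/8 -3 -6 W
5 200/293 200/293 -100/293 100/293 -2 -6 S
6 200/153 40/53 -820/8109 20/53 -2 -6 E
7 100/61 20/13 -570/793 10/13 -1 -6 N
final -1 -5 W

n=0: pose=(-5,-4,W); sL=25/29, sR=25/17; mL=-1025/986, mR=25/34; mL+mR=-150/493 → advance -1; mR−mL=875/493 → turn +1·90°
n=1: pose=(-4,-4,S); sL=8/9, sR=200/241; mL=-836/2169, mR=100/241; mL+mR=64/2169 → advance +1; mR−mL=1736/2169 → turn +1·90°
n=2: pose=(-4,-5,E); sL=100/61, sR=100/113; mL=-450/6893, mR=50/113; mL+mR=2600/6893 → advance +1; mR−mL=3500/6893 → turn +1·90°
n=3: pose=(-3,-5,N); sL=200/109, sR=200/101; mL=-11700/11009, mR=100/101; mL+mR=-800/11009 → advance -1; mR−mL=22600/11009 → turn +1·90°
n=4: pose=(-3,-6,W); sL=25/34, sR=5/4; mL=-15/17, mR=5/8; mL+mR=-35/136 → advance -1; mR−mL=205/136 → turn +1·90°
n=5: pose=(-2,-6,S); sL=200/293, sR=200/293; mL=-100/293, mR=100/293; mL+mR=0 → advance +0; mR−mL=200/293 → turn +1·90°
n=6: pose=(-2,-6,E); sL=200/153, sR=40/53; mL=-820/8109, mR=20/53; mL+mR=2240/8109 → advance +1; mR−mL=3880/8109 → turn +1·90°
n=7: pose=(-1,-6,N); sL=100/61, sR=20/13; mL=-570/793, mR=10/13; mL+mR=40/793 → advance +1; mR−mL=1180/793 → turn +1·90°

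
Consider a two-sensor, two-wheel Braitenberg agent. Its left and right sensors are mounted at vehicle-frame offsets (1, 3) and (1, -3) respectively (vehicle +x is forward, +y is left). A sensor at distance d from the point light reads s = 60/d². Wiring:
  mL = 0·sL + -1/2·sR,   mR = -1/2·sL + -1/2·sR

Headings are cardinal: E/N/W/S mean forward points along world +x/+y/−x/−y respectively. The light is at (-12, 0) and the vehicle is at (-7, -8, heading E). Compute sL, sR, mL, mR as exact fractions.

left sensor world pos  = (-6, -5); dL² = 61
right sensor world pos = (-6, -11); dR² = 157
sL = 60/61 = 60/61
sR = 60/157 = 60/157
mL = 0·sL + -1/2·sR = -30/157
mR = -1/2·sL + -1/2·sR = -6540/9577

60/61 60/157 -30/157 -6540/9577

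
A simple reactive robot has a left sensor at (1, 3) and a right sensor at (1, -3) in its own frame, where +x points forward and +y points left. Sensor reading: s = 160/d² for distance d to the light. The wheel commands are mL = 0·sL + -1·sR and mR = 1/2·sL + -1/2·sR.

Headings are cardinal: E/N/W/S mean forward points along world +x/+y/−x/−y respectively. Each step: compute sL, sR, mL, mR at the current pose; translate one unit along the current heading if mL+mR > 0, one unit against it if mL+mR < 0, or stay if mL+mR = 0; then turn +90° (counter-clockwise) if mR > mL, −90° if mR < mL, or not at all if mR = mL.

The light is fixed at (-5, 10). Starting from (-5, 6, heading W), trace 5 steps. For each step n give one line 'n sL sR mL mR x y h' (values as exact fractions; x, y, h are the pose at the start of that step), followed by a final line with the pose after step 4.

n=0: pose=(-5,6,W); sL=16/5, sR=80; mL=-80, mR=-192/5; mL+mR=-592/5 → advance -1; mR−mL=208/5 → turn +1·90°
n=1: pose=(-4,6,S); sL=160/41, sR=160/29; mL=-160/29, mR=-960/1189; mL+mR=-7520/1189 → advance -1; mR−mL=5600/1189 → turn +1·90°
n=2: pose=(-4,7,E); sL=40, sR=4; mL=-4, mR=18; mL+mR=14 → advance +1; mR−mL=22 → turn +1·90°
n=3: pose=(-3,7,N); sL=32, sR=160/29; mL=-160/29, mR=384/29; mL+mR=224/29 → advance +1; mR−mL=544/29 → turn +1·90°
n=4: pose=(-3,8,W); sL=80/13, sR=80; mL=-80, mR=-480/13; mL+mR=-1520/13 → advance -1; mR−mL=560/13 → turn +1·90°

0 16/5 80 -80 -192/5 -5 6 W
1 160/41 160/29 -160/29 -960/1189 -4 6 S
2 40 4 -4 18 -4 7 E
3 32 160/29 -160/29 384/29 -3 7 N
4 80/13 80 -80 -480/13 -3 8 W
final -2 8 S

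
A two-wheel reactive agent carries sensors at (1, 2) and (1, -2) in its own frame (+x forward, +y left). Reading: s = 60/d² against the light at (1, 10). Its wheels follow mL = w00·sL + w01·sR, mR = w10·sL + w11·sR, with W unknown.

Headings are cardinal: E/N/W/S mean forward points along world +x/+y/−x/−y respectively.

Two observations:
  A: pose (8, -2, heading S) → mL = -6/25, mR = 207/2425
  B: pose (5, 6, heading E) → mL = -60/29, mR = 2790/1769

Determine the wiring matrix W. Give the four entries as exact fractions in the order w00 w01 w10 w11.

-1 0 1 -1/2

obs A: pose=(8,-2,S) → sL=6/25, sR=30/97, mL=-6/25, mR=207/2425
obs B: pose=(5,6,E) → sL=60/29, sR=60/61, mL=-60/29, mR=2790/1769
sensor matrix S = [[6/25, 30/97], [60/29, 60/61]]; det S = -346464/857965
solve [mL_A; mL_B] = S·[w00; w01] and [mR_A; mR_B] = S·[w10; w11]:
  w00 = -1, w01 = 0, w10 = 1, w11 = -1/2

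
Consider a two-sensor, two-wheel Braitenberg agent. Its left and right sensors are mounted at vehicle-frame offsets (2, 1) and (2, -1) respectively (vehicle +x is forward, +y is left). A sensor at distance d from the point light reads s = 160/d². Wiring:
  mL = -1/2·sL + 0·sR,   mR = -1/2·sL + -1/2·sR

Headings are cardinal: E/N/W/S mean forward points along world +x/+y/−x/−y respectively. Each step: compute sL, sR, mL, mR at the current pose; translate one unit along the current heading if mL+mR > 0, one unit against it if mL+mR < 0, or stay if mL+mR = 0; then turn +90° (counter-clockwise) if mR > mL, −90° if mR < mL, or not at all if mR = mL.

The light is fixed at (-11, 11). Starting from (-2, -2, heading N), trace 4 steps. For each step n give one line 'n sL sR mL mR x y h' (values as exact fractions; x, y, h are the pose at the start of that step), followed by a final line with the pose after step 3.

0 32/37 160/221 -16/37 -6496/8177 -2 -2 N
1 16/29 80/173 -8/29 -2544/5017 -2 -3 E
2 160/337 32/61 -80/337 -10272/20557 -3 -3 S
3 20/29 8/9 -10/29 -206/261 -3 -2 W
final -2 -2 N

n=0: pose=(-2,-2,N); sL=32/37, sR=160/221; mL=-16/37, mR=-6496/8177; mL+mR=-10032/8177 → advance -1; mR−mL=-80/221 → turn -1·90°
n=1: pose=(-2,-3,E); sL=16/29, sR=80/173; mL=-8/29, mR=-2544/5017; mL+mR=-3928/5017 → advance -1; mR−mL=-40/173 → turn -1·90°
n=2: pose=(-3,-3,S); sL=160/337, sR=32/61; mL=-80/337, mR=-10272/20557; mL+mR=-15152/20557 → advance -1; mR−mL=-16/61 → turn -1·90°
n=3: pose=(-3,-2,W); sL=20/29, sR=8/9; mL=-10/29, mR=-206/261; mL+mR=-296/261 → advance -1; mR−mL=-4/9 → turn -1·90°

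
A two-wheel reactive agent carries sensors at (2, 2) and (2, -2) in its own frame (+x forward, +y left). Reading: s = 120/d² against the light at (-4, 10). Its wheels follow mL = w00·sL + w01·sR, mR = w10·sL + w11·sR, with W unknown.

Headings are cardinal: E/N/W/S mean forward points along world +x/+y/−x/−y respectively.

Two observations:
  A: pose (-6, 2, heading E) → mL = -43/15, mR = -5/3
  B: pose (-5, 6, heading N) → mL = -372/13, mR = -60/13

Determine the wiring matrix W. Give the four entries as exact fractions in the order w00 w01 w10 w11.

-1/2 -1 -1/2 0

obs A: pose=(-6,2,E) → sL=10/3, sR=6/5, mL=-43/15, mR=-5/3
obs B: pose=(-5,6,N) → sL=120/13, sR=24, mL=-372/13, mR=-60/13
sensor matrix S = [[10/3, 6/5], [120/13, 24]]; det S = 896/13
solve [mL_A; mL_B] = S·[w00; w01] and [mR_A; mR_B] = S·[w10; w11]:
  w00 = -1/2, w01 = -1, w10 = -1/2, w11 = 0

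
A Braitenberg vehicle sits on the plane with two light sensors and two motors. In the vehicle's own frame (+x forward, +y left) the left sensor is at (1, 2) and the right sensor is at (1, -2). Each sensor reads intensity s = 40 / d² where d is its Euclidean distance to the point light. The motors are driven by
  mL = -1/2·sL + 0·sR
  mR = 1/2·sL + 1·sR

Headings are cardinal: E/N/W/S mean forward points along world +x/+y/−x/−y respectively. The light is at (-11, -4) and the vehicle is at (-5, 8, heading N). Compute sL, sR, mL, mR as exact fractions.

left sensor world pos  = (-7, 9); dL² = 185
right sensor world pos = (-3, 9); dR² = 233
sL = 40/185 = 8/37
sR = 40/233 = 40/233
mL = -1/2·sL + 0·sR = -4/37
mR = 1/2·sL + 1·sR = 2412/8621

8/37 40/233 -4/37 2412/8621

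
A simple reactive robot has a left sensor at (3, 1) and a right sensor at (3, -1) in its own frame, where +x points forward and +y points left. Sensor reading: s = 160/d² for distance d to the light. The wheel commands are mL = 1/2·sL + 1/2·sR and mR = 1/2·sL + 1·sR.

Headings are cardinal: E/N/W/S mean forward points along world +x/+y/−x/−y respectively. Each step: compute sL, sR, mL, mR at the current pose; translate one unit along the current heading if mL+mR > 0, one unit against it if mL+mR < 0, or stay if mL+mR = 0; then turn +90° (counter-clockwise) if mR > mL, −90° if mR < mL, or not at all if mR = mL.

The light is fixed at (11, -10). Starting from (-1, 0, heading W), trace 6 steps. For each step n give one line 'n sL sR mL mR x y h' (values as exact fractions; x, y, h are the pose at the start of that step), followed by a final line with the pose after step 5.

n=0: pose=(-1,0,W); sL=80/153, sR=80/173; mL=13040/26469, mR=19160/26469; mL+mR=32200/26469 → advance +1; mR−mL=40/173 → turn +1·90°
n=1: pose=(-2,0,S); sL=160/193, sR=32/49; mL=7008/9457, mR=10096/9457; mL+mR=17104/9457 → advance +1; mR−mL=16/49 → turn +1·90°
n=2: pose=(-2,-1,E); sL=4/5, sR=40/41; mL=182/205, mR=282/205; mL+mR=464/205 → advance +1; mR−mL=20/41 → turn +1·90°
n=3: pose=(-1,-1,N); sL=160/313, sR=32/53; mL=9248/16589, mR=14256/16589; mL+mR=23504/16589 → advance +1; mR−mL=16/53 → turn +1·90°
n=4: pose=(-1,0,W); sL=80/153, sR=80/173; mL=13040/26469, mR=19160/26469; mL+mR=32200/26469 → advance +1; mR−mL=40/173 → turn +1·90°
n=5: pose=(-2,0,S); sL=160/193, sR=32/49; mL=7008/9457, mR=10096/9457; mL+mR=17104/9457 → advance +1; mR−mL=16/49 → turn +1·90°

0 80/153 80/173 13040/26469 19160/26469 -1 0 W
1 160/193 32/49 7008/9457 10096/9457 -2 0 S
2 4/5 40/41 182/205 282/205 -2 -1 E
3 160/313 32/53 9248/16589 14256/16589 -1 -1 N
4 80/153 80/173 13040/26469 19160/26469 -1 0 W
5 160/193 32/49 7008/9457 10096/9457 -2 0 S
final -2 -1 E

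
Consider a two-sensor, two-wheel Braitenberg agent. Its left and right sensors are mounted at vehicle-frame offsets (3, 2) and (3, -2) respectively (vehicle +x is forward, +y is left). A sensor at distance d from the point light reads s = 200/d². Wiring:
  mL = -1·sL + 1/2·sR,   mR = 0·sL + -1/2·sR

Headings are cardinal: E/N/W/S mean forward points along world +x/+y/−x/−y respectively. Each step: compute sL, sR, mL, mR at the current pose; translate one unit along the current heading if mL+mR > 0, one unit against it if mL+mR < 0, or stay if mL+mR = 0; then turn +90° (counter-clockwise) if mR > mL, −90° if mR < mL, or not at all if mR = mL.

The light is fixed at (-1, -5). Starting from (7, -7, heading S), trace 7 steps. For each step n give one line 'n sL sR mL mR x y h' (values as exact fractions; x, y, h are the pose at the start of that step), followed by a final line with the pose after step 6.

n=0: pose=(7,-7,S); sL=8/5, sR=200/61; mL=12/305, mR=-100/61; mL+mR=-8/5 → advance -1; mR−mL=-512/305 → turn -1·90°
n=1: pose=(7,-6,W); sL=100/17, sR=100/13; mL=-450/221, mR=-50/13; mL+mR=-100/17 → advance -1; mR−mL=-400/221 → turn -1·90°
n=2: pose=(8,-6,N); sL=200/53, sR=8/5; mL=-788/265, mR=-4/5; mL+mR=-200/53 → advance -1; mR−mL=576/265 → turn +1·90°
n=3: pose=(8,-7,W); sL=50/13, sR=50/9; mL=-125/117, mR=-25/9; mL+mR=-50/13 → advance -1; mR−mL=-200/117 → turn -1·90°
n=4: pose=(9,-7,N); sL=40/13, sR=40/29; mL=-900/377, mR=-20/29; mL+mR=-40/13 → advance -1; mR−mL=640/377 → turn +1·90°
n=5: pose=(9,-8,W); sL=100/37, sR=4; mL=-26/37, mR=-2; mL+mR=-100/37 → advance -1; mR−mL=-48/37 → turn -1·90°
n=6: pose=(10,-8,N); sL=200/81, sR=200/169; mL=-25700/13689, mR=-100/169; mL+mR=-200/81 → advance -1; mR−mL=17600/13689 → turn +1·90°

0 8/5 200/61 12/305 -100/61 7 -7 S
1 100/17 100/13 -450/221 -50/13 7 -6 W
2 200/53 8/5 -788/265 -4/5 8 -6 N
3 50/13 50/9 -125/117 -25/9 8 -7 W
4 40/13 40/29 -900/377 -20/29 9 -7 N
5 100/37 4 -26/37 -2 9 -8 W
6 200/81 200/169 -25700/13689 -100/169 10 -8 N
final 10 -9 W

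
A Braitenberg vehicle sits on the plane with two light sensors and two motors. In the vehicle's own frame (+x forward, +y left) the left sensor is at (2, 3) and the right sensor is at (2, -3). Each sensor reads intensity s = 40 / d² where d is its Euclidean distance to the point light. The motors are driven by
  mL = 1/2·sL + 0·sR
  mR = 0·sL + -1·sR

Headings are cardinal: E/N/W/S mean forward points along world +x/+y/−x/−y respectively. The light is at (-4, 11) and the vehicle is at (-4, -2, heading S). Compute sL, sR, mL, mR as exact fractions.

20/117 20/117 10/117 -20/117

left sensor world pos  = (-1, -4); dL² = 234
right sensor world pos = (-7, -4); dR² = 234
sL = 40/234 = 20/117
sR = 40/234 = 20/117
mL = 1/2·sL + 0·sR = 10/117
mR = 0·sL + -1·sR = -20/117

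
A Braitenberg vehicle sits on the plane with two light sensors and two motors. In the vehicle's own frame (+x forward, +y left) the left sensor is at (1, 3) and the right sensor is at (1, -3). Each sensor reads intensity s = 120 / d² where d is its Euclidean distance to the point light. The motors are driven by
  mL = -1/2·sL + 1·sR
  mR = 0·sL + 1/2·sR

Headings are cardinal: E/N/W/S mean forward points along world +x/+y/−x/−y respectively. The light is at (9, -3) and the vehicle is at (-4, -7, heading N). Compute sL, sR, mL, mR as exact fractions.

24/53 120/109 5052/5777 60/109

left sensor world pos  = (-7, -6); dL² = 265
right sensor world pos = (-1, -6); dR² = 109
sL = 120/265 = 24/53
sR = 120/109 = 120/109
mL = -1/2·sL + 1·sR = 5052/5777
mR = 0·sL + 1/2·sR = 60/109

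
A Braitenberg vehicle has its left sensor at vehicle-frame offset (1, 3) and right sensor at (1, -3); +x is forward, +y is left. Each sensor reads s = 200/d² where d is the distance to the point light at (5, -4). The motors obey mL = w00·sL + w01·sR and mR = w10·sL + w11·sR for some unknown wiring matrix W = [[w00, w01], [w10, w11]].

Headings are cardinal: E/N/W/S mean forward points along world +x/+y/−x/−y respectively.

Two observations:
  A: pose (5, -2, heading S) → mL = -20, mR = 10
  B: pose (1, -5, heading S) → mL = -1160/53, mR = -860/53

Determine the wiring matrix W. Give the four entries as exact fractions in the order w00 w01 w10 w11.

obs A: pose=(5,-2,S) → sL=20, sR=20, mL=-20, mR=10
obs B: pose=(1,-5,S) → sL=40, sR=200/53, mL=-1160/53, mR=-860/53
sensor matrix S = [[20, 20], [40, 200/53]]; det S = -38400/53
solve [mL_A; mL_B] = S·[w00; w01] and [mR_A; mR_B] = S·[w10; w11]:
  w00 = -1/2, w01 = -1/2, w10 = -1/2, w11 = 1

-1/2 -1/2 -1/2 1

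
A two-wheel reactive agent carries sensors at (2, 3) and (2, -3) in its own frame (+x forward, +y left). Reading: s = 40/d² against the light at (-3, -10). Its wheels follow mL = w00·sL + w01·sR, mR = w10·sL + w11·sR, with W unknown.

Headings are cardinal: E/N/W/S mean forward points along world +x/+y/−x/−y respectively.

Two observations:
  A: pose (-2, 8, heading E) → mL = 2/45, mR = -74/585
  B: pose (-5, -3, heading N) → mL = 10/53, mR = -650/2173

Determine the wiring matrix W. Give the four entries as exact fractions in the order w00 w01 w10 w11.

1/2 0 1/2 -1

obs A: pose=(-2,8,E) → sL=4/45, sR=20/117, mL=2/45, mR=-74/585
obs B: pose=(-5,-3,N) → sL=20/53, sR=20/41, mL=10/53, mR=-650/2173
sensor matrix S = [[4/45, 20/117], [20/53, 20/41]]; det S = -1792/84747
solve [mL_A; mL_B] = S·[w00; w01] and [mR_A; mR_B] = S·[w10; w11]:
  w00 = 1/2, w01 = 0, w10 = 1/2, w11 = -1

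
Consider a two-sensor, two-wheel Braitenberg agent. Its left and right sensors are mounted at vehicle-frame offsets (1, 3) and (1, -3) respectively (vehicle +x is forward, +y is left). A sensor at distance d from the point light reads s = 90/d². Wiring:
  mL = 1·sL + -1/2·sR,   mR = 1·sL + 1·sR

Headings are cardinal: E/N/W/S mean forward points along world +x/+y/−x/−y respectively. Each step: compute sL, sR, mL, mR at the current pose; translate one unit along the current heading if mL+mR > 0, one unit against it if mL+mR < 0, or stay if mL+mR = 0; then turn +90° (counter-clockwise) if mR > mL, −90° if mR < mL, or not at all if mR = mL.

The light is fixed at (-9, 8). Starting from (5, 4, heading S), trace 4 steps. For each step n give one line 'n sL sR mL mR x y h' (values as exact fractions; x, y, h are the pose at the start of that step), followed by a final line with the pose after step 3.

n=0: pose=(5,4,S); sL=45/157, sR=45/73; mL=-495/22922, mR=10350/11461; mL+mR=20205/22922 → advance +1; mR−mL=135/146 → turn +1·90°
n=1: pose=(5,3,E); sL=90/229, sR=90/289; mL=15705/66181, mR=46620/66181; mL+mR=62325/66181 → advance +1; mR−mL=135/289 → turn +1·90°
n=2: pose=(6,3,N); sL=9/16, sR=9/34; mL=117/272, mR=225/272; mL+mR=171/136 → advance +1; mR−mL=27/68 → turn +1·90°
n=3: pose=(6,4,W); sL=18/49, sR=90/197; mL=1341/9653, mR=7956/9653; mL+mR=9297/9653 → advance +1; mR−mL=135/197 → turn +1·90°

0 45/157 45/73 -495/22922 10350/11461 5 4 S
1 90/229 90/289 15705/66181 46620/66181 5 3 E
2 9/16 9/34 117/272 225/272 6 3 N
3 18/49 90/197 1341/9653 7956/9653 6 4 W
final 5 4 S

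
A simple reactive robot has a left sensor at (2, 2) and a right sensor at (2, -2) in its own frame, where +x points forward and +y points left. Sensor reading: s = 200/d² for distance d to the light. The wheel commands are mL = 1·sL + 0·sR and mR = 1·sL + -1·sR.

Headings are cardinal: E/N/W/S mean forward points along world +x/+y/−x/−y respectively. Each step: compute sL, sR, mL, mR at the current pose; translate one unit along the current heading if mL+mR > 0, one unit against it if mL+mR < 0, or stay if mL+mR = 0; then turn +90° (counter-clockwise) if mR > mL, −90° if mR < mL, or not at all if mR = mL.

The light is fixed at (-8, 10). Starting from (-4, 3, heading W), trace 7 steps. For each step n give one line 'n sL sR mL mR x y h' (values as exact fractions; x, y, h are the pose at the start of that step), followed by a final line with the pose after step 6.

0 40/17 200/29 40/17 -2240/493 -4 3 W
1 100/17 100/37 100/17 2000/629 -3 3 N
2 40/13 200/113 40/13 1920/1469 -3 4 E
3 25/16 5/2 25/16 -15/16 -2 4 S
4 200/97 200/41 200/97 -11200/3977 -2 3 W
5 4 100/53 4 112/53 -1 3 N
6 200/97 40/29 200/97 1920/2813 -1 4 E
final 0 4 S

n=0: pose=(-4,3,W); sL=40/17, sR=200/29; mL=40/17, mR=-2240/493; mL+mR=-1080/493 → advance -1; mR−mL=-200/29 → turn -1·90°
n=1: pose=(-3,3,N); sL=100/17, sR=100/37; mL=100/17, mR=2000/629; mL+mR=5700/629 → advance +1; mR−mL=-100/37 → turn -1·90°
n=2: pose=(-3,4,E); sL=40/13, sR=200/113; mL=40/13, mR=1920/1469; mL+mR=6440/1469 → advance +1; mR−mL=-200/113 → turn -1·90°
n=3: pose=(-2,4,S); sL=25/16, sR=5/2; mL=25/16, mR=-15/16; mL+mR=5/8 → advance +1; mR−mL=-5/2 → turn -1·90°
n=4: pose=(-2,3,W); sL=200/97, sR=200/41; mL=200/97, mR=-11200/3977; mL+mR=-3000/3977 → advance -1; mR−mL=-200/41 → turn -1·90°
n=5: pose=(-1,3,N); sL=4, sR=100/53; mL=4, mR=112/53; mL+mR=324/53 → advance +1; mR−mL=-100/53 → turn -1·90°
n=6: pose=(-1,4,E); sL=200/97, sR=40/29; mL=200/97, mR=1920/2813; mL+mR=7720/2813 → advance +1; mR−mL=-40/29 → turn -1·90°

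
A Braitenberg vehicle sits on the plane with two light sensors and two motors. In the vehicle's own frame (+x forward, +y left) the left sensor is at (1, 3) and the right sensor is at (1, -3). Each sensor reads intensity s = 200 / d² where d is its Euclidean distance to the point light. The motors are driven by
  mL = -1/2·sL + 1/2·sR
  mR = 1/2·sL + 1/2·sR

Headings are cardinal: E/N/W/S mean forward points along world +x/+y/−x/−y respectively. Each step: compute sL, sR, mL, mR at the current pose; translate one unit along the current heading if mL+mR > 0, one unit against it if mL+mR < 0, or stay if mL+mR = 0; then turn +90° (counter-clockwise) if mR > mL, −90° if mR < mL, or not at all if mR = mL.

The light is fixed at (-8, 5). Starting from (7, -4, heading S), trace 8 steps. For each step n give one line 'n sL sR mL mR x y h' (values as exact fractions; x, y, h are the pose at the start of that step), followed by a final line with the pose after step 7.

0 25/53 50/61 1125/6466 4175/6466 7 -4 S
1 40/61 8/17 -96/1037 584/1037 7 -5 E
2 4/5 100/221 -192/1105 692/1105 8 -5 N
3 200/369 200/261 400/3567 7000/10701 8 -4 W
4 25/53 50/61 1125/6466 4175/6466 7 -4 S
5 40/61 8/17 -96/1037 584/1037 7 -5 E
6 4/5 100/221 -192/1105 692/1105 8 -5 N
7 200/369 200/261 400/3567 7000/10701 8 -4 W
final 7 -4 S

n=0: pose=(7,-4,S); sL=25/53, sR=50/61; mL=1125/6466, mR=4175/6466; mL+mR=50/61 → advance +1; mR−mL=25/53 → turn +1·90°
n=1: pose=(7,-5,E); sL=40/61, sR=8/17; mL=-96/1037, mR=584/1037; mL+mR=8/17 → advance +1; mR−mL=40/61 → turn +1·90°
n=2: pose=(8,-5,N); sL=4/5, sR=100/221; mL=-192/1105, mR=692/1105; mL+mR=100/221 → advance +1; mR−mL=4/5 → turn +1·90°
n=3: pose=(8,-4,W); sL=200/369, sR=200/261; mL=400/3567, mR=7000/10701; mL+mR=200/261 → advance +1; mR−mL=200/369 → turn +1·90°
n=4: pose=(7,-4,S); sL=25/53, sR=50/61; mL=1125/6466, mR=4175/6466; mL+mR=50/61 → advance +1; mR−mL=25/53 → turn +1·90°
n=5: pose=(7,-5,E); sL=40/61, sR=8/17; mL=-96/1037, mR=584/1037; mL+mR=8/17 → advance +1; mR−mL=40/61 → turn +1·90°
n=6: pose=(8,-5,N); sL=4/5, sR=100/221; mL=-192/1105, mR=692/1105; mL+mR=100/221 → advance +1; mR−mL=4/5 → turn +1·90°
n=7: pose=(8,-4,W); sL=200/369, sR=200/261; mL=400/3567, mR=7000/10701; mL+mR=200/261 → advance +1; mR−mL=200/369 → turn +1·90°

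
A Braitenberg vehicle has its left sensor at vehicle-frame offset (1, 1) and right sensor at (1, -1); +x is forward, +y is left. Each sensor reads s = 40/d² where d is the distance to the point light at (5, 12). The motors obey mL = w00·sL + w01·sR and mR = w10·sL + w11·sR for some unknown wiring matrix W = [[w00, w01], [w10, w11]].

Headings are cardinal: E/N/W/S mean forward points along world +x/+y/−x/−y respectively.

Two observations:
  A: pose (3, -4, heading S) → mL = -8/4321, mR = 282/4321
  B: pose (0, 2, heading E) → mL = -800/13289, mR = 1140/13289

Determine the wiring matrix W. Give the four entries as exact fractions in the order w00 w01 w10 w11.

-1/2 1/2 -1/2 1

obs A: pose=(3,-4,S) → sL=4/29, sR=20/149, mL=-8/4321, mR=282/4321
obs B: pose=(0,2,E) → sL=40/97, sR=40/137, mL=-800/13289, mR=1140/13289
sensor matrix S = [[4/29, 20/149], [40/97, 40/137]]; det S = -865920/57421769
solve [mL_A; mL_B] = S·[w00; w01] and [mR_A; mR_B] = S·[w10; w11]:
  w00 = -1/2, w01 = 1/2, w10 = -1/2, w11 = 1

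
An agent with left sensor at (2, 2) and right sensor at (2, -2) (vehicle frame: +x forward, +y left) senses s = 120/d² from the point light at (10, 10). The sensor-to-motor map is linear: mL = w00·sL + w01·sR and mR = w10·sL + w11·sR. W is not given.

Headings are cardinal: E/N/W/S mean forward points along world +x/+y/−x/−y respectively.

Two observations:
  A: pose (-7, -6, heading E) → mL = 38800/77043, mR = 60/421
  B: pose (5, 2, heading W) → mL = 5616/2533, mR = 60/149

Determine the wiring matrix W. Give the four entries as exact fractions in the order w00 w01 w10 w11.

1 1 1/2 0

obs A: pose=(-7,-6,E) → sL=120/421, sR=40/183, mL=38800/77043, mR=60/421
obs B: pose=(5,2,W) → sL=120/149, sR=24/17, mL=5616/2533, mR=60/149
sensor matrix S = [[120/421, 40/183], [120/149, 24/17]]; det S = 14725120/65049973
solve [mL_A; mL_B] = S·[w00; w01] and [mR_A; mR_B] = S·[w10; w11]:
  w00 = 1, w01 = 1, w10 = 1/2, w11 = 0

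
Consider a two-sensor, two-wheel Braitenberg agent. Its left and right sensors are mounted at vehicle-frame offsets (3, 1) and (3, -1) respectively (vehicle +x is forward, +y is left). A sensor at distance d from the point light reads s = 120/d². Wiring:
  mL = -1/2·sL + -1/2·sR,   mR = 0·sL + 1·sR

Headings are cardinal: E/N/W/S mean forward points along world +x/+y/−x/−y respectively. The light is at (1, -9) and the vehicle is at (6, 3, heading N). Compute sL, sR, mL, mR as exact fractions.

120/241 40/87 -10040/20967 40/87

left sensor world pos  = (5, 6); dL² = 241
right sensor world pos = (7, 6); dR² = 261
sL = 120/241 = 120/241
sR = 120/261 = 40/87
mL = -1/2·sL + -1/2·sR = -10040/20967
mR = 0·sL + 1·sR = 40/87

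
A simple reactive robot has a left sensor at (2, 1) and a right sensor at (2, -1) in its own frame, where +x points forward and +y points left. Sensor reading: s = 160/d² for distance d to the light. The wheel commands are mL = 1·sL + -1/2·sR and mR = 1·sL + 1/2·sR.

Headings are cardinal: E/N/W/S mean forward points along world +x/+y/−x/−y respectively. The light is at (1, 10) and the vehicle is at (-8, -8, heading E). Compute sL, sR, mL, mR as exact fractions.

80/169 16/41 1928/6929 4632/6929

left sensor world pos  = (-6, -7); dL² = 338
right sensor world pos = (-6, -9); dR² = 410
sL = 160/338 = 80/169
sR = 160/410 = 16/41
mL = 1·sL + -1/2·sR = 1928/6929
mR = 1·sL + 1/2·sR = 4632/6929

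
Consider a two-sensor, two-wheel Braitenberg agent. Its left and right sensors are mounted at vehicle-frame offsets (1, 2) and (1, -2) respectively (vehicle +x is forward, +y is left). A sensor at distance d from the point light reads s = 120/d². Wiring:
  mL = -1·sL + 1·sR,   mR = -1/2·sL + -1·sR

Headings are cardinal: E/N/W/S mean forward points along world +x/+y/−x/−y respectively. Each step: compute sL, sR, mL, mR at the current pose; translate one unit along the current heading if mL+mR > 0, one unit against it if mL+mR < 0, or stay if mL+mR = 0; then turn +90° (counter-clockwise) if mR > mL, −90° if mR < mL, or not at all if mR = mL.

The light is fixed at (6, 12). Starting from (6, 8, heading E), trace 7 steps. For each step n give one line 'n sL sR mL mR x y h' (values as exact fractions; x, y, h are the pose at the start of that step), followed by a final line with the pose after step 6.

0 24 120/37 -768/37 -564/37 6 8 E
1 20/3 12 16/3 -46/3 5 8 N
2 40/3 120/49 -1600/147 -1340/147 5 7 E
3 15/4 15/2 15/4 -75/8 4 7 N
4 120/17 24/13 -1152/221 -1188/221 4 6 E
5 12/5 60/37 -144/185 -522/185 3 6 S
6 24/13 24/5 192/65 -372/65 3 7 W
final 4 7 N

n=0: pose=(6,8,E); sL=24, sR=120/37; mL=-768/37, mR=-564/37; mL+mR=-36 → advance -1; mR−mL=204/37 → turn +1·90°
n=1: pose=(5,8,N); sL=20/3, sR=12; mL=16/3, mR=-46/3; mL+mR=-10 → advance -1; mR−mL=-62/3 → turn -1·90°
n=2: pose=(5,7,E); sL=40/3, sR=120/49; mL=-1600/147, mR=-1340/147; mL+mR=-20 → advance -1; mR−mL=260/147 → turn +1·90°
n=3: pose=(4,7,N); sL=15/4, sR=15/2; mL=15/4, mR=-75/8; mL+mR=-45/8 → advance -1; mR−mL=-105/8 → turn -1·90°
n=4: pose=(4,6,E); sL=120/17, sR=24/13; mL=-1152/221, mR=-1188/221; mL+mR=-180/17 → advance -1; mR−mL=-36/221 → turn -1·90°
n=5: pose=(3,6,S); sL=12/5, sR=60/37; mL=-144/185, mR=-522/185; mL+mR=-18/5 → advance -1; mR−mL=-378/185 → turn -1·90°
n=6: pose=(3,7,W); sL=24/13, sR=24/5; mL=192/65, mR=-372/65; mL+mR=-36/13 → advance -1; mR−mL=-564/65 → turn -1·90°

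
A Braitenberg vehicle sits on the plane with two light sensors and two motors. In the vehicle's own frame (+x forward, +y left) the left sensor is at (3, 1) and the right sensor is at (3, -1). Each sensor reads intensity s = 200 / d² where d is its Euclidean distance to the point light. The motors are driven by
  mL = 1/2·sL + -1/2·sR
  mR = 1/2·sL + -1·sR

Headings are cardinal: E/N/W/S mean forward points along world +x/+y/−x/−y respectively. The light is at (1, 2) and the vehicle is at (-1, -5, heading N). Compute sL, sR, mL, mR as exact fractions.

8 200/17 -32/17 -132/17

left sensor world pos  = (-2, -2); dL² = 25
right sensor world pos = (0, -2); dR² = 17
sL = 200/25 = 8
sR = 200/17 = 200/17
mL = 1/2·sL + -1/2·sR = -32/17
mR = 1/2·sL + -1·sR = -132/17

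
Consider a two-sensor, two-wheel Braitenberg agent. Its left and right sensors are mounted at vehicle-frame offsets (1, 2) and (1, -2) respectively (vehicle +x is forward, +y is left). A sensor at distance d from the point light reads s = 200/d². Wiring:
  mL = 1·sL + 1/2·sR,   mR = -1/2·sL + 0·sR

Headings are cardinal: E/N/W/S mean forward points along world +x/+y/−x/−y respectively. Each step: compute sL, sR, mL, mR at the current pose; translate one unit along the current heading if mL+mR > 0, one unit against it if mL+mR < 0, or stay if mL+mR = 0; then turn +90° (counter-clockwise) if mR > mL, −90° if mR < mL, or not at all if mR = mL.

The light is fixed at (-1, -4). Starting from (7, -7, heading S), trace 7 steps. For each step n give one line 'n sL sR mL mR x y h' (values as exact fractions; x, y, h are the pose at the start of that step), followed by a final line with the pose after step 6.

n=0: pose=(7,-7,S); sL=50/29, sR=50/13; mL=1375/377, mR=-25/29; mL+mR=1050/377 → advance +1; mR−mL=-1700/377 → turn -1·90°
n=1: pose=(7,-8,W); sL=40/17, sR=200/53; mL=3820/901, mR=-20/17; mL+mR=2760/901 → advance +1; mR−mL=-4880/901 → turn -1·90°
n=2: pose=(6,-8,N); sL=100/17, sR=20/9; mL=1070/153, mR=-50/17; mL+mR=620/153 → advance +1; mR−mL=-1520/153 → turn -1·90°
n=3: pose=(6,-7,E); sL=40/13, sR=200/89; mL=4860/1157, mR=-20/13; mL+mR=3080/1157 → advance +1; mR−mL=-6640/1157 → turn -1·90°
n=4: pose=(7,-7,S); sL=50/29, sR=50/13; mL=1375/377, mR=-25/29; mL+mR=1050/377 → advance +1; mR−mL=-1700/377 → turn -1·90°
n=5: pose=(7,-8,W); sL=40/17, sR=200/53; mL=3820/901, mR=-20/17; mL+mR=2760/901 → advance +1; mR−mL=-4880/901 → turn -1·90°
n=6: pose=(6,-8,N); sL=100/17, sR=20/9; mL=1070/153, mR=-50/17; mL+mR=620/153 → advance +1; mR−mL=-1520/153 → turn -1·90°

0 50/29 50/13 1375/377 -25/29 7 -7 S
1 40/17 200/53 3820/901 -20/17 7 -8 W
2 100/17 20/9 1070/153 -50/17 6 -8 N
3 40/13 200/89 4860/1157 -20/13 6 -7 E
4 50/29 50/13 1375/377 -25/29 7 -7 S
5 40/17 200/53 3820/901 -20/17 7 -8 W
6 100/17 20/9 1070/153 -50/17 6 -8 N
final 6 -7 E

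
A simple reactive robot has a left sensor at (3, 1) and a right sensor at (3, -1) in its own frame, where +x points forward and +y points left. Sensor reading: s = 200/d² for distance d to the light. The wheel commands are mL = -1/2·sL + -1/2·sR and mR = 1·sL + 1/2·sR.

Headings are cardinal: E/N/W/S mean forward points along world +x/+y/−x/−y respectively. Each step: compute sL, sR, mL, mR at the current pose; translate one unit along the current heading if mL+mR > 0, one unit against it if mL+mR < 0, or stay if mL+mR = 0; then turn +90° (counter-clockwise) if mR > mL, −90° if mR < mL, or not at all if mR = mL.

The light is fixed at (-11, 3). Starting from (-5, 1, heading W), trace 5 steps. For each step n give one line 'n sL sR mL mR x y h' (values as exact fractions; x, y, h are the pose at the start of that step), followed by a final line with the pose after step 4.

0 100/9 20 -140/9 190/9 -5 1 W
1 200/61 200/41 -10200/2501 14300/2501 -6 1 S
2 50/17 5/2 -185/68 285/68 -6 0 E
3 8 200/49 -296/49 492/49 -5 0 N
4 100/9 20 -140/9 190/9 -5 1 W
final -6 1 S

n=0: pose=(-5,1,W); sL=100/9, sR=20; mL=-140/9, mR=190/9; mL+mR=50/9 → advance +1; mR−mL=110/3 → turn +1·90°
n=1: pose=(-6,1,S); sL=200/61, sR=200/41; mL=-10200/2501, mR=14300/2501; mL+mR=100/61 → advance +1; mR−mL=24500/2501 → turn +1·90°
n=2: pose=(-6,0,E); sL=50/17, sR=5/2; mL=-185/68, mR=285/68; mL+mR=25/17 → advance +1; mR−mL=235/34 → turn +1·90°
n=3: pose=(-5,0,N); sL=8, sR=200/49; mL=-296/49, mR=492/49; mL+mR=4 → advance +1; mR−mL=788/49 → turn +1·90°
n=4: pose=(-5,1,W); sL=100/9, sR=20; mL=-140/9, mR=190/9; mL+mR=50/9 → advance +1; mR−mL=110/3 → turn +1·90°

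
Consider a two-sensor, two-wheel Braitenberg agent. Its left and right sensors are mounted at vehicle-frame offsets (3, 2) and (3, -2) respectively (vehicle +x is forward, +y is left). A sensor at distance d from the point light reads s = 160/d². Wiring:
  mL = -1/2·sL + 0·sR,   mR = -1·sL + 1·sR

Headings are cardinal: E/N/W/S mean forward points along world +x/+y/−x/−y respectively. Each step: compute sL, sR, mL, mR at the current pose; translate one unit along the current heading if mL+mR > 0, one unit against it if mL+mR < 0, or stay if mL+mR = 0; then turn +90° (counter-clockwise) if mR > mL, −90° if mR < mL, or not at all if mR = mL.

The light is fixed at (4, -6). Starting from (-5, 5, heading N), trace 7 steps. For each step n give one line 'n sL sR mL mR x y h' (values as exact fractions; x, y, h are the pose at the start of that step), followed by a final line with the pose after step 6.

0 160/317 32/49 -80/317 2304/15533 -5 5 N
1 10/13 5/9 -5/13 -25/117 -5 4 W
2 32/17 160/149 -16/17 -2048/2533 -4 4 S
3 80/97 80/53 -40/97 3520/5141 -4 5 E
4 160/277 160/221 -80/277 8960/61217 -3 5 N
5 40/41 40/61 -20/41 -800/2501 -3 4 W
6 32/13 160/113 -16/13 -1536/1469 -2 4 S
final -2 5 E

n=0: pose=(-5,5,N); sL=160/317, sR=32/49; mL=-80/317, mR=2304/15533; mL+mR=-1616/15533 → advance -1; mR−mL=6224/15533 → turn +1·90°
n=1: pose=(-5,4,W); sL=10/13, sR=5/9; mL=-5/13, mR=-25/117; mL+mR=-70/117 → advance -1; mR−mL=20/117 → turn +1·90°
n=2: pose=(-4,4,S); sL=32/17, sR=160/149; mL=-16/17, mR=-2048/2533; mL+mR=-4432/2533 → advance -1; mR−mL=336/2533 → turn +1·90°
n=3: pose=(-4,5,E); sL=80/97, sR=80/53; mL=-40/97, mR=3520/5141; mL+mR=1400/5141 → advance +1; mR−mL=5640/5141 → turn +1·90°
n=4: pose=(-3,5,N); sL=160/277, sR=160/221; mL=-80/277, mR=8960/61217; mL+mR=-8720/61217 → advance -1; mR−mL=26640/61217 → turn +1·90°
n=5: pose=(-3,4,W); sL=40/41, sR=40/61; mL=-20/41, mR=-800/2501; mL+mR=-2020/2501 → advance -1; mR−mL=420/2501 → turn +1·90°
n=6: pose=(-2,4,S); sL=32/13, sR=160/113; mL=-16/13, mR=-1536/1469; mL+mR=-3344/1469 → advance -1; mR−mL=272/1469 → turn +1·90°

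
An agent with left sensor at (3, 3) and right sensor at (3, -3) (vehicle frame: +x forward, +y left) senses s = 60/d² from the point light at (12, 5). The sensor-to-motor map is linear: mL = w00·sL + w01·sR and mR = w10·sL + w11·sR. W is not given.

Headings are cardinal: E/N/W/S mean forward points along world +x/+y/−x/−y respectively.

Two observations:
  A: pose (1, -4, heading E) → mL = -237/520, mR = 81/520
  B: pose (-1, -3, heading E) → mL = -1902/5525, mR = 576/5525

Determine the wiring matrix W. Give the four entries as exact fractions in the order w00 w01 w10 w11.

-1 1/2 1/2 -1/2

obs A: pose=(1,-4,E) → sL=3/5, sR=15/52, mL=-237/520, mR=81/520
obs B: pose=(-1,-3,E) → sL=12/25, sR=60/221, mL=-1902/5525, mR=576/5525
sensor matrix S = [[3/5, 15/52], [12/25, 60/221]]; det S = 27/1105
solve [mL_A; mL_B] = S·[w00; w01] and [mR_A; mR_B] = S·[w10; w11]:
  w00 = -1, w01 = 1/2, w10 = 1/2, w11 = -1/2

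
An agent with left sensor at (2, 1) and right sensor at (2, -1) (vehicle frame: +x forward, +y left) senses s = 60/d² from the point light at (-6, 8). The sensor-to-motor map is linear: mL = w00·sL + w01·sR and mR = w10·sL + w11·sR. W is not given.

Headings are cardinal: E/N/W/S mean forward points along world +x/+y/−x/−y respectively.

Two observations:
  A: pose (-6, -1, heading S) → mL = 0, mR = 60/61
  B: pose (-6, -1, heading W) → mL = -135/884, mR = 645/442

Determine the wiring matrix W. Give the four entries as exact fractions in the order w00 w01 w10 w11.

obs A: pose=(-6,-1,S) → sL=30/61, sR=30/61, mL=0, mR=60/61
obs B: pose=(-6,-1,W) → sL=15/26, sR=15/17, mL=-135/884, mR=645/442
sensor matrix S = [[30/61, 30/61], [15/26, 15/17]]; det S = 2025/13481
solve [mL_A; mL_B] = S·[w00; w01] and [mR_A; mR_B] = S·[w10; w11]:
  w00 = 1/2, w01 = -1/2, w10 = 1, w11 = 1

1/2 -1/2 1 1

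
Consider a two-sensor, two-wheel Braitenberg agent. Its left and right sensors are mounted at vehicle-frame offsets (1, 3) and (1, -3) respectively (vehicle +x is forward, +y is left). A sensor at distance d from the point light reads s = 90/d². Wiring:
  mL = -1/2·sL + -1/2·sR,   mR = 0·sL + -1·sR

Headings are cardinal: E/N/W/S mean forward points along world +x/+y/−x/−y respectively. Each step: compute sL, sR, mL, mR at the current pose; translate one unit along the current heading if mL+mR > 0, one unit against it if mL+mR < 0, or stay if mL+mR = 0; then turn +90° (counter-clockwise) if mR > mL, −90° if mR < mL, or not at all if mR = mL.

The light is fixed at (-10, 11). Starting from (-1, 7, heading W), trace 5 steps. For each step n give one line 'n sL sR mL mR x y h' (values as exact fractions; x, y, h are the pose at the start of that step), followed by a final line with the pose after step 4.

0 90/113 18/13 -1602/1469 -18/13 -1 7 W
1 45/29 45/89 -2655/2581 -45/89 0 7 N
2 18/29 18/17 -414/493 -18/17 0 6 W
3 9/8 45/106 -657/848 -45/106 1 6 N
4 90/181 90/109 -13050/19729 -90/109 1 5 W
final 2 5 N

n=0: pose=(-1,7,W); sL=90/113, sR=18/13; mL=-1602/1469, mR=-18/13; mL+mR=-3636/1469 → advance -1; mR−mL=-432/1469 → turn -1·90°
n=1: pose=(0,7,N); sL=45/29, sR=45/89; mL=-2655/2581, mR=-45/89; mL+mR=-3960/2581 → advance -1; mR−mL=1350/2581 → turn +1·90°
n=2: pose=(0,6,W); sL=18/29, sR=18/17; mL=-414/493, mR=-18/17; mL+mR=-936/493 → advance -1; mR−mL=-108/493 → turn -1·90°
n=3: pose=(1,6,N); sL=9/8, sR=45/106; mL=-657/848, mR=-45/106; mL+mR=-1017/848 → advance -1; mR−mL=297/848 → turn +1·90°
n=4: pose=(1,5,W); sL=90/181, sR=90/109; mL=-13050/19729, mR=-90/109; mL+mR=-29340/19729 → advance -1; mR−mL=-3240/19729 → turn -1·90°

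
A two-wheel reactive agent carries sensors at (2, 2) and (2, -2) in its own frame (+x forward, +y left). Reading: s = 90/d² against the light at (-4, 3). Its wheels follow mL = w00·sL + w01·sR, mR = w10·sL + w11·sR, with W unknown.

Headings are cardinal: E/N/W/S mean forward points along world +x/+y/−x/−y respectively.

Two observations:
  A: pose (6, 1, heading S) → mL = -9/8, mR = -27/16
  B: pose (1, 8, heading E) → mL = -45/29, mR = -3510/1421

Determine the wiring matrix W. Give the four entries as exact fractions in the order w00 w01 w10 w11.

0 -1 -1 -1

obs A: pose=(6,1,S) → sL=9/16, sR=9/8, mL=-9/8, mR=-27/16
obs B: pose=(1,8,E) → sL=45/49, sR=45/29, mL=-45/29, mR=-3510/1421
sensor matrix S = [[9/16, 9/8], [45/49, 45/29]]; det S = -3645/22736
solve [mL_A; mL_B] = S·[w00; w01] and [mR_A; mR_B] = S·[w10; w11]:
  w00 = 0, w01 = -1, w10 = -1, w11 = -1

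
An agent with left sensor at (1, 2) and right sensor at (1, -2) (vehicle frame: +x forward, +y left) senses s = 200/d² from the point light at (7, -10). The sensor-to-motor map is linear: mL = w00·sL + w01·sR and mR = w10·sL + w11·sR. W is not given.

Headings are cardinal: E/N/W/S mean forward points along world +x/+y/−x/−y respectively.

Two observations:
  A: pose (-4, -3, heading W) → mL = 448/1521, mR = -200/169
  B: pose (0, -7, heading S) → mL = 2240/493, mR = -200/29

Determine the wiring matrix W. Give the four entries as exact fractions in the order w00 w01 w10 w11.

obs A: pose=(-4,-3,W) → sL=200/169, sR=8/9, mL=448/1521, mR=-200/169
obs B: pose=(0,-7,S) → sL=200/29, sR=40/17, mL=2240/493, mR=-200/29
sensor matrix S = [[200/169, 8/9], [200/29, 40/17]]; det S = -2508800/749853
solve [mL_A; mL_B] = S·[w00; w01] and [mR_A; mR_B] = S·[w10; w11]:
  w00 = 1, w01 = -1, w10 = -1, w11 = 0

1 -1 -1 0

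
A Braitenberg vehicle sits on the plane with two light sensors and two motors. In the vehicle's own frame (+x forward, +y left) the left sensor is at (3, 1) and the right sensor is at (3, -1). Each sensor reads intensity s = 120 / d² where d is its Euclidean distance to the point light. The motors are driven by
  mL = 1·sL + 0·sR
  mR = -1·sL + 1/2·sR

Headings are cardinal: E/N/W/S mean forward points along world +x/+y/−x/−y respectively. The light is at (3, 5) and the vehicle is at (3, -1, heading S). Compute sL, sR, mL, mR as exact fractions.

60/41 60/41 60/41 -30/41

left sensor world pos  = (4, -4); dL² = 82
right sensor world pos = (2, -4); dR² = 82
sL = 120/82 = 60/41
sR = 120/82 = 60/41
mL = 1·sL + 0·sR = 60/41
mR = -1·sL + 1/2·sR = -30/41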